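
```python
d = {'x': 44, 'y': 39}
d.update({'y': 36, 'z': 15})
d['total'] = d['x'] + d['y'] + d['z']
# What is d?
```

After line 1: d = {'x': 44, 'y': 39}
After line 2 (y overwritten, z added): d = {'x': 44, 'y': 36, 'z': 15}
After line 3 (total = 44 + 36 + 15 = 95): d = {'x': 44, 'y': 36, 'z': 15, 'total': 95}

{'x': 44, 'y': 36, 'z': 15, 'total': 95}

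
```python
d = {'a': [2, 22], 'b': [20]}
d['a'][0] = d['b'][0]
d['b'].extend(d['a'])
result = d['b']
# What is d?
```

After line 1: d = {'a': [2, 22], 'b': [20]}
After line 2 (a[0] = b[0] = 20): d = {'a': [20, 22], 'b': [20]}
After line 3 (b.extend(a) appends [20, 22]): d = {'a': [20, 22], 'b': [20, 20, 22]}
After line 4: result = d['b'] = [20, 20, 22]

{'a': [20, 22], 'b': [20, 20, 22]}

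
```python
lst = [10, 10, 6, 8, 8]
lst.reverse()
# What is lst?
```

[8, 8, 6, 10, 10]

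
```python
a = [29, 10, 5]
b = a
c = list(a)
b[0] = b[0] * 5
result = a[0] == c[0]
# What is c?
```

After line 1: a = [29, 10, 5]
After line 2 (b = a, alias): a = [29, 10, 5], b = [29, 10, 5]
After line 3 (c = list(a) is a copy, new object): c = [29, 10, 5]
After line 4 (b[0] = 29 * 5 = 145; mutates shared a/b): a = b = [145, 10, 5], c = [29, 10, 5]
After line 5 (a[0] = 145, c[0] = 29; result = False)

[29, 10, 5]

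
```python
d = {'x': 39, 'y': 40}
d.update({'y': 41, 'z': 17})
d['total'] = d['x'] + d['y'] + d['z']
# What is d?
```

After line 1: d = {'x': 39, 'y': 40}
After line 2 (y overwritten, z added): d = {'x': 39, 'y': 41, 'z': 17}
After line 3 (total = 39 + 41 + 17 = 97): d = {'x': 39, 'y': 41, 'z': 17, 'total': 97}

{'x': 39, 'y': 41, 'z': 17, 'total': 97}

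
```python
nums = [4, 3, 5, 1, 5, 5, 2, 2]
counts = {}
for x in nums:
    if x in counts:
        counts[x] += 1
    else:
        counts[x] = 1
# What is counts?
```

Initial: counts = {}, nums = [4, 3, 5, 1, 5, 5, 2, 2]
See 4: counts = {4: 1}
See 3: counts = {4: 1, 3: 1}
See 5: counts = {4: 1, 3: 1, 5: 1}
See 1: counts = {4: 1, 3: 1, 5: 1, 1: 1}
See 5: counts = {4: 1, 3: 1, 5: 2, 1: 1}
See 5: counts = {4: 1, 3: 1, 5: 3, 1: 1}
See 2: counts = {4: 1, 3: 1, 5: 3, 1: 1, 2: 1}
See 2: counts = {4: 1, 3: 1, 5: 3, 1: 1, 2: 2}

{4: 1, 3: 1, 5: 3, 1: 1, 2: 2}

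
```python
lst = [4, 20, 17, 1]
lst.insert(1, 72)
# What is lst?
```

[4, 72, 20, 17, 1]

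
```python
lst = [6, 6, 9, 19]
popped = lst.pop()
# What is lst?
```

[6, 6, 9]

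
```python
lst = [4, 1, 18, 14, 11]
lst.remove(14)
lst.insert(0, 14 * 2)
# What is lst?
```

After line 1: lst = [4, 1, 18, 14, 11]
After line 2 (remove first 14): lst = [4, 1, 18, 11]
After line 3 (insert 28 at index 0): lst = [28, 4, 1, 18, 11]

[28, 4, 1, 18, 11]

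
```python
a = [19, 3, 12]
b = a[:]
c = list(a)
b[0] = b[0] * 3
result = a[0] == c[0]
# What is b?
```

After line 1: a = [19, 3, 12]
After line 2 (b = a[:], copy): a = [19, 3, 12], b = [19, 3, 12]
After line 3 (c = list(a) is a copy, new object): c = [19, 3, 12]
After line 4 (b[0] = 19 * 3 = 57; only b mutates (copy)): a = [19, 3, 12], b = [57, 3, 12], c = [19, 3, 12]
After line 5 (a[0] = 19, c[0] = 19; result = True)

[57, 3, 12]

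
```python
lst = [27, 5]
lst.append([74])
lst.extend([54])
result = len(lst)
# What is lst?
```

After line 1: lst = [27, 5]
After line 2 (append adds [74] as single element): lst = [27, 5, [74]]
After line 3 (extend unpacks [54], adds 54): lst = [27, 5, [74], 54]
After line 4: result = len(lst) = 4

[27, 5, [74], 54]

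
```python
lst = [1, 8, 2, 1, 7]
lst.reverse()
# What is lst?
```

[7, 1, 2, 8, 1]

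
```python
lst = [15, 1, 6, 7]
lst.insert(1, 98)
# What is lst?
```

[15, 98, 1, 6, 7]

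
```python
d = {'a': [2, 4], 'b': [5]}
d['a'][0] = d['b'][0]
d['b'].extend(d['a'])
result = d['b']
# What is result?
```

After line 1: d = {'a': [2, 4], 'b': [5]}
After line 2 (a[0] = b[0] = 5): d = {'a': [5, 4], 'b': [5]}
After line 3 (b.extend(a) appends [5, 4]): d = {'a': [5, 4], 'b': [5, 5, 4]}
After line 4: result = d['b'] = [5, 5, 4]

[5, 5, 4]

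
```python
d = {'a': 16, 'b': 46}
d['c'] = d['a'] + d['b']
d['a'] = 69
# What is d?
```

After line 1: d = {'a': 16, 'b': 46}
After line 2 (d['c'] = 16 + 46): d = {'a': 16, 'b': 46, 'c': 62}
After line 3: d = {'a': 69, 'b': 46, 'c': 62}

{'a': 69, 'b': 46, 'c': 62}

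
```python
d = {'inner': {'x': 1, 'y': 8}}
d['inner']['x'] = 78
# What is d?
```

After line 1: d = {'inner': {'x': 1, 'y': 8}}
After line 2 (inner x overwritten): d = {'inner': {'x': 78, 'y': 8}}

{'inner': {'x': 78, 'y': 8}}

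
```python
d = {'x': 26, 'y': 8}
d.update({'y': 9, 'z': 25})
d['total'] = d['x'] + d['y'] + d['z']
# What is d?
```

After line 1: d = {'x': 26, 'y': 8}
After line 2 (y overwritten, z added): d = {'x': 26, 'y': 9, 'z': 25}
After line 3 (total = 26 + 9 + 25 = 60): d = {'x': 26, 'y': 9, 'z': 25, 'total': 60}

{'x': 26, 'y': 9, 'z': 25, 'total': 60}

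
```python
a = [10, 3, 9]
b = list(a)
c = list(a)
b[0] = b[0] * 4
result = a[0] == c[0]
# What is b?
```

After line 1: a = [10, 3, 9]
After line 2 (b = list(a), copy): a = [10, 3, 9], b = [10, 3, 9]
After line 3 (c = list(a) is a copy, new object): c = [10, 3, 9]
After line 4 (b[0] = 10 * 4 = 40; only b mutates (copy)): a = [10, 3, 9], b = [40, 3, 9], c = [10, 3, 9]
After line 5 (a[0] = 10, c[0] = 10; result = True)

[40, 3, 9]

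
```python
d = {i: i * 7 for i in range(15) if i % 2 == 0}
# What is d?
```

{0: 0, 2: 14, 4: 28, 6: 42, 8: 56, 10: 70, 12: 84, 14: 98}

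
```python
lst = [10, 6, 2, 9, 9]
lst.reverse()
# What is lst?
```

[9, 9, 2, 6, 10]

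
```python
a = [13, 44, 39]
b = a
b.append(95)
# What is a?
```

After line 1: a = [13, 44, 39]
After line 2 (b = a is an alias, same object): a = [13, 44, 39], b = [13, 44, 39]
After line 3 (b.append mutates the shared list): a = [13, 44, 39, 95], b = [13, 44, 39, 95]

[13, 44, 39, 95]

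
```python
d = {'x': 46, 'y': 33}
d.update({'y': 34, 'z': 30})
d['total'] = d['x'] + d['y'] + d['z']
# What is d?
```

After line 1: d = {'x': 46, 'y': 33}
After line 2 (y overwritten, z added): d = {'x': 46, 'y': 34, 'z': 30}
After line 3 (total = 46 + 34 + 30 = 110): d = {'x': 46, 'y': 34, 'z': 30, 'total': 110}

{'x': 46, 'y': 34, 'z': 30, 'total': 110}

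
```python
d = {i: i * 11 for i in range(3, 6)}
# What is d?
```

{3: 33, 4: 44, 5: 55}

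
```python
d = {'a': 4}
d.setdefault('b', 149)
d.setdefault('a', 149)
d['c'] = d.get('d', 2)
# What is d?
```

After line 1: d = {'a': 4}
After line 2 (setdefault adds 'b'=149): d = {'a': 4, 'b': 149}
After line 3 (setdefault 'a' no-op, already exists): d = {'a': 4, 'b': 149}
After line 4 (get('d', 2) returns default since 'd' not in d): d = {'a': 4, 'b': 149, 'c': 2}

{'a': 4, 'b': 149, 'c': 2}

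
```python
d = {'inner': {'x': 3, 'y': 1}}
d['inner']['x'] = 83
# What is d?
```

After line 1: d = {'inner': {'x': 3, 'y': 1}}
After line 2 (inner x overwritten): d = {'inner': {'x': 83, 'y': 1}}

{'inner': {'x': 83, 'y': 1}}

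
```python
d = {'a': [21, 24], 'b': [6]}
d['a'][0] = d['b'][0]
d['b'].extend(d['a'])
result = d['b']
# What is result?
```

After line 1: d = {'a': [21, 24], 'b': [6]}
After line 2 (a[0] = b[0] = 6): d = {'a': [6, 24], 'b': [6]}
After line 3 (b.extend(a) appends [6, 24]): d = {'a': [6, 24], 'b': [6, 6, 24]}
After line 4: result = d['b'] = [6, 6, 24]

[6, 6, 24]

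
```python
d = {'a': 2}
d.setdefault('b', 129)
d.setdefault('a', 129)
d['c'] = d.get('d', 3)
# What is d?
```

After line 1: d = {'a': 2}
After line 2 (setdefault adds 'b'=129): d = {'a': 2, 'b': 129}
After line 3 (setdefault 'a' no-op, already exists): d = {'a': 2, 'b': 129}
After line 4 (get('d', 3) returns default since 'd' not in d): d = {'a': 2, 'b': 129, 'c': 3}

{'a': 2, 'b': 129, 'c': 3}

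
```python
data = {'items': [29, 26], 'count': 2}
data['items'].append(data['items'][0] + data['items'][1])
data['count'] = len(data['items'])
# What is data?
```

After line 1: data = {'items': [29, 26], 'count': 2}
After line 2 (append 29 + 26 = 55): data = {'items': [29, 26, 55], 'count': 2}
After line 3 (count = len(items) = 3): data = {'items': [29, 26, 55], 'count': 3}

{'items': [29, 26, 55], 'count': 3}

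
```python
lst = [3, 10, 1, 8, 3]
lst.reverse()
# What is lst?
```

[3, 8, 1, 10, 3]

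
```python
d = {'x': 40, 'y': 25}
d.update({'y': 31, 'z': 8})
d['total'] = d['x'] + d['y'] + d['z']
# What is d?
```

After line 1: d = {'x': 40, 'y': 25}
After line 2 (y overwritten, z added): d = {'x': 40, 'y': 31, 'z': 8}
After line 3 (total = 40 + 31 + 8 = 79): d = {'x': 40, 'y': 31, 'z': 8, 'total': 79}

{'x': 40, 'y': 31, 'z': 8, 'total': 79}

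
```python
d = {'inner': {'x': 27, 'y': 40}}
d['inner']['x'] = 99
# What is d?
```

After line 1: d = {'inner': {'x': 27, 'y': 40}}
After line 2 (inner x overwritten): d = {'inner': {'x': 99, 'y': 40}}

{'inner': {'x': 99, 'y': 40}}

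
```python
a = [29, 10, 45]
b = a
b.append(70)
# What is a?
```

After line 1: a = [29, 10, 45]
After line 2 (b = a is an alias, same object): a = [29, 10, 45], b = [29, 10, 45]
After line 3 (b.append mutates the shared list): a = [29, 10, 45, 70], b = [29, 10, 45, 70]

[29, 10, 45, 70]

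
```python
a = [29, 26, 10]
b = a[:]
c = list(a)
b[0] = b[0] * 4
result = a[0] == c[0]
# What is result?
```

After line 1: a = [29, 26, 10]
After line 2 (b = a[:], copy): a = [29, 26, 10], b = [29, 26, 10]
After line 3 (c = list(a) is a copy, new object): c = [29, 26, 10]
After line 4 (b[0] = 29 * 4 = 116; only b mutates (copy)): a = [29, 26, 10], b = [116, 26, 10], c = [29, 26, 10]
After line 5 (a[0] = 29, c[0] = 29; result = True)

True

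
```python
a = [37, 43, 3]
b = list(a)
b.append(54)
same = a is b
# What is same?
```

After line 1: a = [37, 43, 3]
After line 2 (b = list(a) is a shallow copy, new object): a = [37, 43, 3], b = [37, 43, 3]
After line 3 (append only mutates b): a = [37, 43, 3], b = [37, 43, 3, 54]
After line 4 (same = a is b; different objects -> False): same = False

False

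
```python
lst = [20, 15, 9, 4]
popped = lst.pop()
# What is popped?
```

4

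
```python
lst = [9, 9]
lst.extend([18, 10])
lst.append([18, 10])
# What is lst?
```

After line 1: lst = [9, 9]
After line 2 (extend unpacks [18, 10]): lst = [9, 9, 18, 10]
After line 3 (append adds [18, 10] as single element): lst = [9, 9, 18, 10, [18, 10]]

[9, 9, 18, 10, [18, 10]]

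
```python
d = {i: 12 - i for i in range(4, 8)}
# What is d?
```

{4: 8, 5: 7, 6: 6, 7: 5}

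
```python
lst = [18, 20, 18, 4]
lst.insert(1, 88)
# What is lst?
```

[18, 88, 20, 18, 4]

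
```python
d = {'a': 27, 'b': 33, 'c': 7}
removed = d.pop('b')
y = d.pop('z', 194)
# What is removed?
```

After line 1: d = {'a': 27, 'b': 33, 'c': 7}
After line 2 (pop 'b' returns 33): d = {'a': 27, 'c': 7}, removed = 33
After line 3 (pop 'z' missing, returns default 194): d = {'a': 27, 'c': 7}, y = 194

33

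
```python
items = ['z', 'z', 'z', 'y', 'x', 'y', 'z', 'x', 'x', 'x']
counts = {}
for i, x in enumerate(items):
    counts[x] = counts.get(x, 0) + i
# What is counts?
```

Initial: counts = {}, items = ['z', 'z', 'z', 'y', 'x', 'y', 'z', 'x', 'x', 'x']
i=0, x='z': counts = {'z': 0}
i=1, x='z': counts = {'z': 1}
i=2, x='z': counts = {'z': 3}
i=3, x='y': counts = {'z': 3, 'y': 3}
i=4, x='x': counts = {'z': 3, 'y': 3, 'x': 4}
i=5, x='y': counts = {'z': 3, 'y': 8, 'x': 4}
i=6, x='z': counts = {'z': 9, 'y': 8, 'x': 4}
i=7, x='x': counts = {'z': 9, 'y': 8, 'x': 11}
i=8, x='x': counts = {'z': 9, 'y': 8, 'x': 19}
i=9, x='x': counts = {'z': 9, 'y': 8, 'x': 28}

{'z': 9, 'y': 8, 'x': 28}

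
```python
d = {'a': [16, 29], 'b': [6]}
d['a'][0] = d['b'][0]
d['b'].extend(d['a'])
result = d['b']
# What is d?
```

After line 1: d = {'a': [16, 29], 'b': [6]}
After line 2 (a[0] = b[0] = 6): d = {'a': [6, 29], 'b': [6]}
After line 3 (b.extend(a) appends [6, 29]): d = {'a': [6, 29], 'b': [6, 6, 29]}
After line 4: result = d['b'] = [6, 6, 29]

{'a': [6, 29], 'b': [6, 6, 29]}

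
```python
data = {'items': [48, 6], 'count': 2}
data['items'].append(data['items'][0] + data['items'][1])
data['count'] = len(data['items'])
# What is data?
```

After line 1: data = {'items': [48, 6], 'count': 2}
After line 2 (append 48 + 6 = 54): data = {'items': [48, 6, 54], 'count': 2}
After line 3 (count = len(items) = 3): data = {'items': [48, 6, 54], 'count': 3}

{'items': [48, 6, 54], 'count': 3}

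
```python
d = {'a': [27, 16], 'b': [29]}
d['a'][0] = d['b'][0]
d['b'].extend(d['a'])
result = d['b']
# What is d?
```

After line 1: d = {'a': [27, 16], 'b': [29]}
After line 2 (a[0] = b[0] = 29): d = {'a': [29, 16], 'b': [29]}
After line 3 (b.extend(a) appends [29, 16]): d = {'a': [29, 16], 'b': [29, 29, 16]}
After line 4: result = d['b'] = [29, 29, 16]

{'a': [29, 16], 'b': [29, 29, 16]}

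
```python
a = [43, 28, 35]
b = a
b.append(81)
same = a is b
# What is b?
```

After line 1: a = [43, 28, 35]
After line 2 (b = a is an alias, same object): a = [43, 28, 35], b = [43, 28, 35]
After line 3 (b.append mutates the shared list): a = [43, 28, 35, 81], b = [43, 28, 35, 81]
After line 4 (same = a is b; same object -> True): same = True

[43, 28, 35, 81]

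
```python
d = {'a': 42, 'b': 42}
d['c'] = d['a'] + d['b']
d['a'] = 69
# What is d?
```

After line 1: d = {'a': 42, 'b': 42}
After line 2 (d['c'] = 42 + 42): d = {'a': 42, 'b': 42, 'c': 84}
After line 3: d = {'a': 69, 'b': 42, 'c': 84}

{'a': 69, 'b': 42, 'c': 84}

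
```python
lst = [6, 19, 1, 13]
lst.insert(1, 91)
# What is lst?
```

[6, 91, 19, 1, 13]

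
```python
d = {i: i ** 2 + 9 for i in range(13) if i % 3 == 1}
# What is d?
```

{1: 10, 4: 25, 7: 58, 10: 109}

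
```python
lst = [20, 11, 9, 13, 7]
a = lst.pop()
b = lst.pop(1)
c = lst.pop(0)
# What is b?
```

After line 1: lst = [20, 11, 9, 13, 7]
After line 2 (pop() -> a = 7): lst = [20, 11, 9, 13]
After line 3 (pop(1) -> b = 11): lst = [20, 9, 13]
After line 4 (pop(0) -> c = 20): lst = [9, 13]

11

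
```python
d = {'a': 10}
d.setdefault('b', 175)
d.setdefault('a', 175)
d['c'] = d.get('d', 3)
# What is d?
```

After line 1: d = {'a': 10}
After line 2 (setdefault adds 'b'=175): d = {'a': 10, 'b': 175}
After line 3 (setdefault 'a' no-op, already exists): d = {'a': 10, 'b': 175}
After line 4 (get('d', 3) returns default since 'd' not in d): d = {'a': 10, 'b': 175, 'c': 3}

{'a': 10, 'b': 175, 'c': 3}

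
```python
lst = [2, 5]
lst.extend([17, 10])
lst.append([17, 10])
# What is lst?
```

After line 1: lst = [2, 5]
After line 2 (extend unpacks [17, 10]): lst = [2, 5, 17, 10]
After line 3 (append adds [17, 10] as single element): lst = [2, 5, 17, 10, [17, 10]]

[2, 5, 17, 10, [17, 10]]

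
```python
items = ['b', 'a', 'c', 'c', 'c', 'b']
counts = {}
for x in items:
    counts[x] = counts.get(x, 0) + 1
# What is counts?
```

Initial: counts = {}, items = ['b', 'a', 'c', 'c', 'c', 'b']
See 'b': counts = {'b': 1}
See 'a': counts = {'b': 1, 'a': 1}
See 'c': counts = {'b': 1, 'a': 1, 'c': 1}
See 'c': counts = {'b': 1, 'a': 1, 'c': 2}
See 'c': counts = {'b': 1, 'a': 1, 'c': 3}
See 'b': counts = {'b': 2, 'a': 1, 'c': 3}

{'b': 2, 'a': 1, 'c': 3}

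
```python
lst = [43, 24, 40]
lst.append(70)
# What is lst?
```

[43, 24, 40, 70]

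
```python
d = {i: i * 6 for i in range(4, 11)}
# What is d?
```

{4: 24, 5: 30, 6: 36, 7: 42, 8: 48, 9: 54, 10: 60}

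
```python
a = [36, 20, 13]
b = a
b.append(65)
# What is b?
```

After line 1: a = [36, 20, 13]
After line 2 (b = a is an alias, same object): a = [36, 20, 13], b = [36, 20, 13]
After line 3 (b.append mutates the shared list): a = [36, 20, 13, 65], b = [36, 20, 13, 65]

[36, 20, 13, 65]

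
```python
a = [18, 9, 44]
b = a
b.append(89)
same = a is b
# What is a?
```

After line 1: a = [18, 9, 44]
After line 2 (b = a is an alias, same object): a = [18, 9, 44], b = [18, 9, 44]
After line 3 (b.append mutates the shared list): a = [18, 9, 44, 89], b = [18, 9, 44, 89]
After line 4 (same = a is b; same object -> True): same = True

[18, 9, 44, 89]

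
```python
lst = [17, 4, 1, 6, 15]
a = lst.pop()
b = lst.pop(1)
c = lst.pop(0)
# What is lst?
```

After line 1: lst = [17, 4, 1, 6, 15]
After line 2 (pop() -> a = 15): lst = [17, 4, 1, 6]
After line 3 (pop(1) -> b = 4): lst = [17, 1, 6]
After line 4 (pop(0) -> c = 17): lst = [1, 6]

[1, 6]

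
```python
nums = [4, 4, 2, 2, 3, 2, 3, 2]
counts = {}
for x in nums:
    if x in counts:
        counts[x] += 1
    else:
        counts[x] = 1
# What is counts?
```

Initial: counts = {}, nums = [4, 4, 2, 2, 3, 2, 3, 2]
See 4: counts = {4: 1}
See 4: counts = {4: 2}
See 2: counts = {4: 2, 2: 1}
See 2: counts = {4: 2, 2: 2}
See 3: counts = {4: 2, 2: 2, 3: 1}
See 2: counts = {4: 2, 2: 3, 3: 1}
See 3: counts = {4: 2, 2: 3, 3: 2}
See 2: counts = {4: 2, 2: 4, 3: 2}

{4: 2, 2: 4, 3: 2}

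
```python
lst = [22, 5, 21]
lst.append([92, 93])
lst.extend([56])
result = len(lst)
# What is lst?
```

After line 1: lst = [22, 5, 21]
After line 2 (append adds [92, 93] as single element): lst = [22, 5, 21, [92, 93]]
After line 3 (extend unpacks [56], adds 56): lst = [22, 5, 21, [92, 93], 56]
After line 4: result = len(lst) = 5

[22, 5, 21, [92, 93], 56]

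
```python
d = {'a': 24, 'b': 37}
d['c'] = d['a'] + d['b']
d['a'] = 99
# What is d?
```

After line 1: d = {'a': 24, 'b': 37}
After line 2 (d['c'] = 24 + 37): d = {'a': 24, 'b': 37, 'c': 61}
After line 3: d = {'a': 99, 'b': 37, 'c': 61}

{'a': 99, 'b': 37, 'c': 61}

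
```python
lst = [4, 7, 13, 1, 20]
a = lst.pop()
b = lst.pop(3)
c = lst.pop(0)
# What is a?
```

After line 1: lst = [4, 7, 13, 1, 20]
After line 2 (pop() -> a = 20): lst = [4, 7, 13, 1]
After line 3 (pop(3) -> b = 1): lst = [4, 7, 13]
After line 4 (pop(0) -> c = 4): lst = [7, 13]

20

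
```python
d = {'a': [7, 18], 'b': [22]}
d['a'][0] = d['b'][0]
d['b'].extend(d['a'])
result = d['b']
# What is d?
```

After line 1: d = {'a': [7, 18], 'b': [22]}
After line 2 (a[0] = b[0] = 22): d = {'a': [22, 18], 'b': [22]}
After line 3 (b.extend(a) appends [22, 18]): d = {'a': [22, 18], 'b': [22, 22, 18]}
After line 4: result = d['b'] = [22, 22, 18]

{'a': [22, 18], 'b': [22, 22, 18]}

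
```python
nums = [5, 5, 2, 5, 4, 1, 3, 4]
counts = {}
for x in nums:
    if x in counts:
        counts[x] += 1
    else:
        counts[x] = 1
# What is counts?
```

Initial: counts = {}, nums = [5, 5, 2, 5, 4, 1, 3, 4]
See 5: counts = {5: 1}
See 5: counts = {5: 2}
See 2: counts = {5: 2, 2: 1}
See 5: counts = {5: 3, 2: 1}
See 4: counts = {5: 3, 2: 1, 4: 1}
See 1: counts = {5: 3, 2: 1, 4: 1, 1: 1}
See 3: counts = {5: 3, 2: 1, 4: 1, 1: 1, 3: 1}
See 4: counts = {5: 3, 2: 1, 4: 2, 1: 1, 3: 1}

{5: 3, 2: 1, 4: 2, 1: 1, 3: 1}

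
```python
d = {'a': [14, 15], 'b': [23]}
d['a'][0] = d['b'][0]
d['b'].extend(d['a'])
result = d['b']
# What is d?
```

After line 1: d = {'a': [14, 15], 'b': [23]}
After line 2 (a[0] = b[0] = 23): d = {'a': [23, 15], 'b': [23]}
After line 3 (b.extend(a) appends [23, 15]): d = {'a': [23, 15], 'b': [23, 23, 15]}
After line 4: result = d['b'] = [23, 23, 15]

{'a': [23, 15], 'b': [23, 23, 15]}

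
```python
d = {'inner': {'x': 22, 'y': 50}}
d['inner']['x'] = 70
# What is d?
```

After line 1: d = {'inner': {'x': 22, 'y': 50}}
After line 2 (inner x overwritten): d = {'inner': {'x': 70, 'y': 50}}

{'inner': {'x': 70, 'y': 50}}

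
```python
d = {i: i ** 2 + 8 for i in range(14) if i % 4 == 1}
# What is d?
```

{1: 9, 5: 33, 9: 89, 13: 177}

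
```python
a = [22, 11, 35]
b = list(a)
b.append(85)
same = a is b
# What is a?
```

After line 1: a = [22, 11, 35]
After line 2 (b = list(a) is a shallow copy, new object): a = [22, 11, 35], b = [22, 11, 35]
After line 3 (append only mutates b): a = [22, 11, 35], b = [22, 11, 35, 85]
After line 4 (same = a is b; different objects -> False): same = False

[22, 11, 35]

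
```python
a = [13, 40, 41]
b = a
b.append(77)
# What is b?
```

After line 1: a = [13, 40, 41]
After line 2 (b = a is an alias, same object): a = [13, 40, 41], b = [13, 40, 41]
After line 3 (b.append mutates the shared list): a = [13, 40, 41, 77], b = [13, 40, 41, 77]

[13, 40, 41, 77]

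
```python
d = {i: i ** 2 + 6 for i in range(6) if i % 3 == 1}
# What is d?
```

{1: 7, 4: 22}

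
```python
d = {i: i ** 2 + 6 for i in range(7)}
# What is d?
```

{0: 6, 1: 7, 2: 10, 3: 15, 4: 22, 5: 31, 6: 42}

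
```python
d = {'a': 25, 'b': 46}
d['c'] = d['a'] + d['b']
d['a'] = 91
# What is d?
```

After line 1: d = {'a': 25, 'b': 46}
After line 2 (d['c'] = 25 + 46): d = {'a': 25, 'b': 46, 'c': 71}
After line 3: d = {'a': 91, 'b': 46, 'c': 71}

{'a': 91, 'b': 46, 'c': 71}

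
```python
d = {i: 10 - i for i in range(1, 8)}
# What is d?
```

{1: 9, 2: 8, 3: 7, 4: 6, 5: 5, 6: 4, 7: 3}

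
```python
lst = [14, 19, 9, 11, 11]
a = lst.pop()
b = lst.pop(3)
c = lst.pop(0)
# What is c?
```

After line 1: lst = [14, 19, 9, 11, 11]
After line 2 (pop() -> a = 11): lst = [14, 19, 9, 11]
After line 3 (pop(3) -> b = 11): lst = [14, 19, 9]
After line 4 (pop(0) -> c = 14): lst = [19, 9]

14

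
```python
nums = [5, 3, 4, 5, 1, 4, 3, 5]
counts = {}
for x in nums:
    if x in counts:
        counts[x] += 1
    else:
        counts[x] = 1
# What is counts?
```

Initial: counts = {}, nums = [5, 3, 4, 5, 1, 4, 3, 5]
See 5: counts = {5: 1}
See 3: counts = {5: 1, 3: 1}
See 4: counts = {5: 1, 3: 1, 4: 1}
See 5: counts = {5: 2, 3: 1, 4: 1}
See 1: counts = {5: 2, 3: 1, 4: 1, 1: 1}
See 4: counts = {5: 2, 3: 1, 4: 2, 1: 1}
See 3: counts = {5: 2, 3: 2, 4: 2, 1: 1}
See 5: counts = {5: 3, 3: 2, 4: 2, 1: 1}

{5: 3, 3: 2, 4: 2, 1: 1}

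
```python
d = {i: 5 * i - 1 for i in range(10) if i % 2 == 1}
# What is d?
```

{1: 4, 3: 14, 5: 24, 7: 34, 9: 44}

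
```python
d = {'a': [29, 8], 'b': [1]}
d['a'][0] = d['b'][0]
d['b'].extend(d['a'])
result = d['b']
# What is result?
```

After line 1: d = {'a': [29, 8], 'b': [1]}
After line 2 (a[0] = b[0] = 1): d = {'a': [1, 8], 'b': [1]}
After line 3 (b.extend(a) appends [1, 8]): d = {'a': [1, 8], 'b': [1, 1, 8]}
After line 4: result = d['b'] = [1, 1, 8]

[1, 1, 8]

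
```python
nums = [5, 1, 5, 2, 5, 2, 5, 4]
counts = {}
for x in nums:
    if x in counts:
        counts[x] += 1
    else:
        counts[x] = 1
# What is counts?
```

Initial: counts = {}, nums = [5, 1, 5, 2, 5, 2, 5, 4]
See 5: counts = {5: 1}
See 1: counts = {5: 1, 1: 1}
See 5: counts = {5: 2, 1: 1}
See 2: counts = {5: 2, 1: 1, 2: 1}
See 5: counts = {5: 3, 1: 1, 2: 1}
See 2: counts = {5: 3, 1: 1, 2: 2}
See 5: counts = {5: 4, 1: 1, 2: 2}
See 4: counts = {5: 4, 1: 1, 2: 2, 4: 1}

{5: 4, 1: 1, 2: 2, 4: 1}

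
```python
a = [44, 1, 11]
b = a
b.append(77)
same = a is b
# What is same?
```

After line 1: a = [44, 1, 11]
After line 2 (b = a is an alias, same object): a = [44, 1, 11], b = [44, 1, 11]
After line 3 (b.append mutates the shared list): a = [44, 1, 11, 77], b = [44, 1, 11, 77]
After line 4 (same = a is b; same object -> True): same = True

True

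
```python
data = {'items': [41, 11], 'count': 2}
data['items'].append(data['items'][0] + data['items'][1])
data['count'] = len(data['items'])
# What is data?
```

After line 1: data = {'items': [41, 11], 'count': 2}
After line 2 (append 41 + 11 = 52): data = {'items': [41, 11, 52], 'count': 2}
After line 3 (count = len(items) = 3): data = {'items': [41, 11, 52], 'count': 3}

{'items': [41, 11, 52], 'count': 3}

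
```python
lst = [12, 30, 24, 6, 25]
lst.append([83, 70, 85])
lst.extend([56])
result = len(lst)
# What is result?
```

After line 1: lst = [12, 30, 24, 6, 25]
After line 2 (append adds [83, 70, 85] as single element): lst = [12, 30, 24, 6, 25, [83, 70, 85]]
After line 3 (extend unpacks [56], adds 56): lst = [12, 30, 24, 6, 25, [83, 70, 85], 56]
After line 4: result = len(lst) = 7

7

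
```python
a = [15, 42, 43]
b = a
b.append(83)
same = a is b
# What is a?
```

After line 1: a = [15, 42, 43]
After line 2 (b = a is an alias, same object): a = [15, 42, 43], b = [15, 42, 43]
After line 3 (b.append mutates the shared list): a = [15, 42, 43, 83], b = [15, 42, 43, 83]
After line 4 (same = a is b; same object -> True): same = True

[15, 42, 43, 83]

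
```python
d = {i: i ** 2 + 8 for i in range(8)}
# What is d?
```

{0: 8, 1: 9, 2: 12, 3: 17, 4: 24, 5: 33, 6: 44, 7: 57}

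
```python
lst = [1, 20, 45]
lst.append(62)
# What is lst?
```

[1, 20, 45, 62]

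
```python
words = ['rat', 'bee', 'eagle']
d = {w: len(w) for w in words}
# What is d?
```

{'rat': 3, 'bee': 3, 'eagle': 5}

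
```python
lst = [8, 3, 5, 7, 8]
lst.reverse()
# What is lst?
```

[8, 7, 5, 3, 8]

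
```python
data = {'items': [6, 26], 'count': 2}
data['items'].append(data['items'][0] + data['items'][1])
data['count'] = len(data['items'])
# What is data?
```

After line 1: data = {'items': [6, 26], 'count': 2}
After line 2 (append 6 + 26 = 32): data = {'items': [6, 26, 32], 'count': 2}
After line 3 (count = len(items) = 3): data = {'items': [6, 26, 32], 'count': 3}

{'items': [6, 26, 32], 'count': 3}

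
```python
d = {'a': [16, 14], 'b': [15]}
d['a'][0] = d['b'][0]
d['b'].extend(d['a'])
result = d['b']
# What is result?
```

After line 1: d = {'a': [16, 14], 'b': [15]}
After line 2 (a[0] = b[0] = 15): d = {'a': [15, 14], 'b': [15]}
After line 3 (b.extend(a) appends [15, 14]): d = {'a': [15, 14], 'b': [15, 15, 14]}
After line 4: result = d['b'] = [15, 15, 14]

[15, 15, 14]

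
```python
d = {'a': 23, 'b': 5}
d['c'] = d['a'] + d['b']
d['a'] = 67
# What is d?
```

After line 1: d = {'a': 23, 'b': 5}
After line 2 (d['c'] = 23 + 5): d = {'a': 23, 'b': 5, 'c': 28}
After line 3: d = {'a': 67, 'b': 5, 'c': 28}

{'a': 67, 'b': 5, 'c': 28}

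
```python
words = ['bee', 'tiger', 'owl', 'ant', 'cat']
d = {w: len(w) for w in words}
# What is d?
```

{'bee': 3, 'tiger': 5, 'owl': 3, 'ant': 3, 'cat': 3}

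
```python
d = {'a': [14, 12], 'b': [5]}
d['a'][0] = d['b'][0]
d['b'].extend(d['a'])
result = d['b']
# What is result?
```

After line 1: d = {'a': [14, 12], 'b': [5]}
After line 2 (a[0] = b[0] = 5): d = {'a': [5, 12], 'b': [5]}
After line 3 (b.extend(a) appends [5, 12]): d = {'a': [5, 12], 'b': [5, 5, 12]}
After line 4: result = d['b'] = [5, 5, 12]

[5, 5, 12]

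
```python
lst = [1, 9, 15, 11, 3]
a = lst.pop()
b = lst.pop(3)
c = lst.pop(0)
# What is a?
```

After line 1: lst = [1, 9, 15, 11, 3]
After line 2 (pop() -> a = 3): lst = [1, 9, 15, 11]
After line 3 (pop(3) -> b = 11): lst = [1, 9, 15]
After line 4 (pop(0) -> c = 1): lst = [9, 15]

3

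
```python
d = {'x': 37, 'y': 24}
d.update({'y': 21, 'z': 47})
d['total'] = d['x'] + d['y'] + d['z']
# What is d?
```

After line 1: d = {'x': 37, 'y': 24}
After line 2 (y overwritten, z added): d = {'x': 37, 'y': 21, 'z': 47}
After line 3 (total = 37 + 21 + 47 = 105): d = {'x': 37, 'y': 21, 'z': 47, 'total': 105}

{'x': 37, 'y': 21, 'z': 47, 'total': 105}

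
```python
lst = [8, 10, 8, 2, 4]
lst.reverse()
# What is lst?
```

[4, 2, 8, 10, 8]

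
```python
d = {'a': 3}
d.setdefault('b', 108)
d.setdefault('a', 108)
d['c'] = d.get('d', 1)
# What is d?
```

After line 1: d = {'a': 3}
After line 2 (setdefault adds 'b'=108): d = {'a': 3, 'b': 108}
After line 3 (setdefault 'a' no-op, already exists): d = {'a': 3, 'b': 108}
After line 4 (get('d', 1) returns default since 'd' not in d): d = {'a': 3, 'b': 108, 'c': 1}

{'a': 3, 'b': 108, 'c': 1}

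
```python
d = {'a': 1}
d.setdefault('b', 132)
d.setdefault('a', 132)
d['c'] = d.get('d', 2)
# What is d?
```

After line 1: d = {'a': 1}
After line 2 (setdefault adds 'b'=132): d = {'a': 1, 'b': 132}
After line 3 (setdefault 'a' no-op, already exists): d = {'a': 1, 'b': 132}
After line 4 (get('d', 2) returns default since 'd' not in d): d = {'a': 1, 'b': 132, 'c': 2}

{'a': 1, 'b': 132, 'c': 2}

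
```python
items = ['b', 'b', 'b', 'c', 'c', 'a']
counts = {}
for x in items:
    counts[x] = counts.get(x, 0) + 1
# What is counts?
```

Initial: counts = {}, items = ['b', 'b', 'b', 'c', 'c', 'a']
See 'b': counts = {'b': 1}
See 'b': counts = {'b': 2}
See 'b': counts = {'b': 3}
See 'c': counts = {'b': 3, 'c': 1}
See 'c': counts = {'b': 3, 'c': 2}
See 'a': counts = {'b': 3, 'c': 2, 'a': 1}

{'b': 3, 'c': 2, 'a': 1}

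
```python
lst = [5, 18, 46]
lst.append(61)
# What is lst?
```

[5, 18, 46, 61]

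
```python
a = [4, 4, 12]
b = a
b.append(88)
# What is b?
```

After line 1: a = [4, 4, 12]
After line 2 (b = a is an alias, same object): a = [4, 4, 12], b = [4, 4, 12]
After line 3 (b.append mutates the shared list): a = [4, 4, 12, 88], b = [4, 4, 12, 88]

[4, 4, 12, 88]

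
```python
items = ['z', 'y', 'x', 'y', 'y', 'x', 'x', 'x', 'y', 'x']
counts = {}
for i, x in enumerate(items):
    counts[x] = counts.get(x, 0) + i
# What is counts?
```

Initial: counts = {}, items = ['z', 'y', 'x', 'y', 'y', 'x', 'x', 'x', 'y', 'x']
i=0, x='z': counts = {'z': 0}
i=1, x='y': counts = {'z': 0, 'y': 1}
i=2, x='x': counts = {'z': 0, 'y': 1, 'x': 2}
i=3, x='y': counts = {'z': 0, 'y': 4, 'x': 2}
i=4, x='y': counts = {'z': 0, 'y': 8, 'x': 2}
i=5, x='x': counts = {'z': 0, 'y': 8, 'x': 7}
i=6, x='x': counts = {'z': 0, 'y': 8, 'x': 13}
i=7, x='x': counts = {'z': 0, 'y': 8, 'x': 20}
i=8, x='y': counts = {'z': 0, 'y': 16, 'x': 20}
i=9, x='x': counts = {'z': 0, 'y': 16, 'x': 29}

{'z': 0, 'y': 16, 'x': 29}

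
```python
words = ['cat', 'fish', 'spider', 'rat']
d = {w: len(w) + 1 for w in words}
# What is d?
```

{'cat': 4, 'fish': 5, 'spider': 7, 'rat': 4}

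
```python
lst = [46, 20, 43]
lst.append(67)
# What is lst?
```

[46, 20, 43, 67]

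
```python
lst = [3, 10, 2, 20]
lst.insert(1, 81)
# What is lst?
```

[3, 81, 10, 2, 20]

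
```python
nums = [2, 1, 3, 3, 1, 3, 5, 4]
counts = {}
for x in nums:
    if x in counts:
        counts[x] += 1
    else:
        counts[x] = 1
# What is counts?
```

Initial: counts = {}, nums = [2, 1, 3, 3, 1, 3, 5, 4]
See 2: counts = {2: 1}
See 1: counts = {2: 1, 1: 1}
See 3: counts = {2: 1, 1: 1, 3: 1}
See 3: counts = {2: 1, 1: 1, 3: 2}
See 1: counts = {2: 1, 1: 2, 3: 2}
See 3: counts = {2: 1, 1: 2, 3: 3}
See 5: counts = {2: 1, 1: 2, 3: 3, 5: 1}
See 4: counts = {2: 1, 1: 2, 3: 3, 5: 1, 4: 1}

{2: 1, 1: 2, 3: 3, 5: 1, 4: 1}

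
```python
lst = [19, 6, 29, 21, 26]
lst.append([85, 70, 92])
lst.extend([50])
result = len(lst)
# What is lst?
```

After line 1: lst = [19, 6, 29, 21, 26]
After line 2 (append adds [85, 70, 92] as single element): lst = [19, 6, 29, 21, 26, [85, 70, 92]]
After line 3 (extend unpacks [50], adds 50): lst = [19, 6, 29, 21, 26, [85, 70, 92], 50]
After line 4: result = len(lst) = 7

[19, 6, 29, 21, 26, [85, 70, 92], 50]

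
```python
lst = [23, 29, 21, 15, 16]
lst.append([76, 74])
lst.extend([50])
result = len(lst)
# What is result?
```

After line 1: lst = [23, 29, 21, 15, 16]
After line 2 (append adds [76, 74] as single element): lst = [23, 29, 21, 15, 16, [76, 74]]
After line 3 (extend unpacks [50], adds 50): lst = [23, 29, 21, 15, 16, [76, 74], 50]
After line 4: result = len(lst) = 7

7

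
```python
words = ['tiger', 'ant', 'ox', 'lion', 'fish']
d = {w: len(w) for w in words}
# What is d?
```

{'tiger': 5, 'ant': 3, 'ox': 2, 'lion': 4, 'fish': 4}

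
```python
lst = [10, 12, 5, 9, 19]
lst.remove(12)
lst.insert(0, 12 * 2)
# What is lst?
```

After line 1: lst = [10, 12, 5, 9, 19]
After line 2 (remove first 12): lst = [10, 5, 9, 19]
After line 3 (insert 24 at index 0): lst = [24, 10, 5, 9, 19]

[24, 10, 5, 9, 19]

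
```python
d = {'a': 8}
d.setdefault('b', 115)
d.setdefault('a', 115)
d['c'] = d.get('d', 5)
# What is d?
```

After line 1: d = {'a': 8}
After line 2 (setdefault adds 'b'=115): d = {'a': 8, 'b': 115}
After line 3 (setdefault 'a' no-op, already exists): d = {'a': 8, 'b': 115}
After line 4 (get('d', 5) returns default since 'd' not in d): d = {'a': 8, 'b': 115, 'c': 5}

{'a': 8, 'b': 115, 'c': 5}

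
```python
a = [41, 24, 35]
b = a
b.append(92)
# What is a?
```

After line 1: a = [41, 24, 35]
After line 2 (b = a is an alias, same object): a = [41, 24, 35], b = [41, 24, 35]
After line 3 (b.append mutates the shared list): a = [41, 24, 35, 92], b = [41, 24, 35, 92]

[41, 24, 35, 92]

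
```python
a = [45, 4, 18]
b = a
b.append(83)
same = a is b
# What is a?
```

After line 1: a = [45, 4, 18]
After line 2 (b = a is an alias, same object): a = [45, 4, 18], b = [45, 4, 18]
After line 3 (b.append mutates the shared list): a = [45, 4, 18, 83], b = [45, 4, 18, 83]
After line 4 (same = a is b; same object -> True): same = True

[45, 4, 18, 83]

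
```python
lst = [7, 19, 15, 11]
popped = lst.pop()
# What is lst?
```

[7, 19, 15]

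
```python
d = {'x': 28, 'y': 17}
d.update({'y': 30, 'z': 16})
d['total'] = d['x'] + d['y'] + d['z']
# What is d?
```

After line 1: d = {'x': 28, 'y': 17}
After line 2 (y overwritten, z added): d = {'x': 28, 'y': 30, 'z': 16}
After line 3 (total = 28 + 30 + 16 = 74): d = {'x': 28, 'y': 30, 'z': 16, 'total': 74}

{'x': 28, 'y': 30, 'z': 16, 'total': 74}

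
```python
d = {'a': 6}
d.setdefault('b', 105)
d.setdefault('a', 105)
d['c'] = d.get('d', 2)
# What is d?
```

After line 1: d = {'a': 6}
After line 2 (setdefault adds 'b'=105): d = {'a': 6, 'b': 105}
After line 3 (setdefault 'a' no-op, already exists): d = {'a': 6, 'b': 105}
After line 4 (get('d', 2) returns default since 'd' not in d): d = {'a': 6, 'b': 105, 'c': 2}

{'a': 6, 'b': 105, 'c': 2}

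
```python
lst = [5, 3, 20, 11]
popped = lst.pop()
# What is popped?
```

11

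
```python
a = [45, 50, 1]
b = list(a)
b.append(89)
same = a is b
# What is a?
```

After line 1: a = [45, 50, 1]
After line 2 (b = list(a) is a shallow copy, new object): a = [45, 50, 1], b = [45, 50, 1]
After line 3 (append only mutates b): a = [45, 50, 1], b = [45, 50, 1, 89]
After line 4 (same = a is b; different objects -> False): same = False

[45, 50, 1]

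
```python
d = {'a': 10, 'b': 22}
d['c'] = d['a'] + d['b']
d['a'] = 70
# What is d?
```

After line 1: d = {'a': 10, 'b': 22}
After line 2 (d['c'] = 10 + 22): d = {'a': 10, 'b': 22, 'c': 32}
After line 3: d = {'a': 70, 'b': 22, 'c': 32}

{'a': 70, 'b': 22, 'c': 32}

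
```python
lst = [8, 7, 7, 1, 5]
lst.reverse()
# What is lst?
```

[5, 1, 7, 7, 8]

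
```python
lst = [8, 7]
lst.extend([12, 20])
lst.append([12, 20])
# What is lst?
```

After line 1: lst = [8, 7]
After line 2 (extend unpacks [12, 20]): lst = [8, 7, 12, 20]
After line 3 (append adds [12, 20] as single element): lst = [8, 7, 12, 20, [12, 20]]

[8, 7, 12, 20, [12, 20]]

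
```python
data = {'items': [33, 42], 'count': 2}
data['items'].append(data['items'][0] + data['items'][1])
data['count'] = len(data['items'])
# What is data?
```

After line 1: data = {'items': [33, 42], 'count': 2}
After line 2 (append 33 + 42 = 75): data = {'items': [33, 42, 75], 'count': 2}
After line 3 (count = len(items) = 3): data = {'items': [33, 42, 75], 'count': 3}

{'items': [33, 42, 75], 'count': 3}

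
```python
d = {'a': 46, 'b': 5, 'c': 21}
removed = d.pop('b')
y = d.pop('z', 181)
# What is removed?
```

After line 1: d = {'a': 46, 'b': 5, 'c': 21}
After line 2 (pop 'b' returns 5): d = {'a': 46, 'c': 21}, removed = 5
After line 3 (pop 'z' missing, returns default 181): d = {'a': 46, 'c': 21}, y = 181

5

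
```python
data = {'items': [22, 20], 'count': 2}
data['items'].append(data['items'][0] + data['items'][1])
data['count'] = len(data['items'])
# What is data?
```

After line 1: data = {'items': [22, 20], 'count': 2}
After line 2 (append 22 + 20 = 42): data = {'items': [22, 20, 42], 'count': 2}
After line 3 (count = len(items) = 3): data = {'items': [22, 20, 42], 'count': 3}

{'items': [22, 20, 42], 'count': 3}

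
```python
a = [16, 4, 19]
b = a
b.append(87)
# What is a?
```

After line 1: a = [16, 4, 19]
After line 2 (b = a is an alias, same object): a = [16, 4, 19], b = [16, 4, 19]
After line 3 (b.append mutates the shared list): a = [16, 4, 19, 87], b = [16, 4, 19, 87]

[16, 4, 19, 87]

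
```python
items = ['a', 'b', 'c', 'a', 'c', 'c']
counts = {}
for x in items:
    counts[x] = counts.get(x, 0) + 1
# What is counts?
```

Initial: counts = {}, items = ['a', 'b', 'c', 'a', 'c', 'c']
See 'a': counts = {'a': 1}
See 'b': counts = {'a': 1, 'b': 1}
See 'c': counts = {'a': 1, 'b': 1, 'c': 1}
See 'a': counts = {'a': 2, 'b': 1, 'c': 1}
See 'c': counts = {'a': 2, 'b': 1, 'c': 2}
See 'c': counts = {'a': 2, 'b': 1, 'c': 3}

{'a': 2, 'b': 1, 'c': 3}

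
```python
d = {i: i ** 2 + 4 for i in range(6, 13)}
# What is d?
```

{6: 40, 7: 53, 8: 68, 9: 85, 10: 104, 11: 125, 12: 148}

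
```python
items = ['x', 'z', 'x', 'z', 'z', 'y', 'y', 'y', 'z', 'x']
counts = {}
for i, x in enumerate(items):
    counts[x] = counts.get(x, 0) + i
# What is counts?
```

Initial: counts = {}, items = ['x', 'z', 'x', 'z', 'z', 'y', 'y', 'y', 'z', 'x']
i=0, x='x': counts = {'x': 0}
i=1, x='z': counts = {'x': 0, 'z': 1}
i=2, x='x': counts = {'x': 2, 'z': 1}
i=3, x='z': counts = {'x': 2, 'z': 4}
i=4, x='z': counts = {'x': 2, 'z': 8}
i=5, x='y': counts = {'x': 2, 'z': 8, 'y': 5}
i=6, x='y': counts = {'x': 2, 'z': 8, 'y': 11}
i=7, x='y': counts = {'x': 2, 'z': 8, 'y': 18}
i=8, x='z': counts = {'x': 2, 'z': 16, 'y': 18}
i=9, x='x': counts = {'x': 11, 'z': 16, 'y': 18}

{'x': 11, 'z': 16, 'y': 18}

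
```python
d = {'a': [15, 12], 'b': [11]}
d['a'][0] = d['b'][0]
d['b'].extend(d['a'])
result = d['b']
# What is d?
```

After line 1: d = {'a': [15, 12], 'b': [11]}
After line 2 (a[0] = b[0] = 11): d = {'a': [11, 12], 'b': [11]}
After line 3 (b.extend(a) appends [11, 12]): d = {'a': [11, 12], 'b': [11, 11, 12]}
After line 4: result = d['b'] = [11, 11, 12]

{'a': [11, 12], 'b': [11, 11, 12]}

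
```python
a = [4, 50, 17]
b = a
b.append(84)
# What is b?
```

After line 1: a = [4, 50, 17]
After line 2 (b = a is an alias, same object): a = [4, 50, 17], b = [4, 50, 17]
After line 3 (b.append mutates the shared list): a = [4, 50, 17, 84], b = [4, 50, 17, 84]

[4, 50, 17, 84]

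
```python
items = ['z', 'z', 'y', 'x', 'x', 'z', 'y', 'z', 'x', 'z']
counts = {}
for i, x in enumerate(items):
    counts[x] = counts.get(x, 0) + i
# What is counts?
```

Initial: counts = {}, items = ['z', 'z', 'y', 'x', 'x', 'z', 'y', 'z', 'x', 'z']
i=0, x='z': counts = {'z': 0}
i=1, x='z': counts = {'z': 1}
i=2, x='y': counts = {'z': 1, 'y': 2}
i=3, x='x': counts = {'z': 1, 'y': 2, 'x': 3}
i=4, x='x': counts = {'z': 1, 'y': 2, 'x': 7}
i=5, x='z': counts = {'z': 6, 'y': 2, 'x': 7}
i=6, x='y': counts = {'z': 6, 'y': 8, 'x': 7}
i=7, x='z': counts = {'z': 13, 'y': 8, 'x': 7}
i=8, x='x': counts = {'z': 13, 'y': 8, 'x': 15}
i=9, x='z': counts = {'z': 22, 'y': 8, 'x': 15}

{'z': 22, 'y': 8, 'x': 15}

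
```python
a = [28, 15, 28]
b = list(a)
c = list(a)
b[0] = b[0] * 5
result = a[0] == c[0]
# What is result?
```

After line 1: a = [28, 15, 28]
After line 2 (b = list(a), copy): a = [28, 15, 28], b = [28, 15, 28]
After line 3 (c = list(a) is a copy, new object): c = [28, 15, 28]
After line 4 (b[0] = 28 * 5 = 140; only b mutates (copy)): a = [28, 15, 28], b = [140, 15, 28], c = [28, 15, 28]
After line 5 (a[0] = 28, c[0] = 28; result = True)

True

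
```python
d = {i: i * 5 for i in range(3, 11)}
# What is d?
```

{3: 15, 4: 20, 5: 25, 6: 30, 7: 35, 8: 40, 9: 45, 10: 50}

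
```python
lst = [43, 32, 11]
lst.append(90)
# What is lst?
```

[43, 32, 11, 90]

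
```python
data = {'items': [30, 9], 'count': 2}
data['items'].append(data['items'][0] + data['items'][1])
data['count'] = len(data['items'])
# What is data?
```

After line 1: data = {'items': [30, 9], 'count': 2}
After line 2 (append 30 + 9 = 39): data = {'items': [30, 9, 39], 'count': 2}
After line 3 (count = len(items) = 3): data = {'items': [30, 9, 39], 'count': 3}

{'items': [30, 9, 39], 'count': 3}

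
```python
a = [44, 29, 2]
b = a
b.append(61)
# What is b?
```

After line 1: a = [44, 29, 2]
After line 2 (b = a is an alias, same object): a = [44, 29, 2], b = [44, 29, 2]
After line 3 (b.append mutates the shared list): a = [44, 29, 2, 61], b = [44, 29, 2, 61]

[44, 29, 2, 61]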